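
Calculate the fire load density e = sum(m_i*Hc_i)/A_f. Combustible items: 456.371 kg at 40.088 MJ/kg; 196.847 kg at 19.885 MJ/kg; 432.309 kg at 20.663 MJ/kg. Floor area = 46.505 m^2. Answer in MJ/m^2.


Total energy = 456.371*40.088 + 196.847*19.885 + 432.309*20.663
= 18295.00 + 3914.303 + 8932.801
= 31142.10 MJ
e = 31142.10 / 46.505 = 669.65 MJ/m^2

669.65 MJ/m^2


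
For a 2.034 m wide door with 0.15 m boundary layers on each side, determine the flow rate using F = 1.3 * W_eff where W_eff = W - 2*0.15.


W_eff = 2.034 - 0.30 = 1.734 m
F = 1.3 * 1.734 = 2.2542 persons/s

2.2542 persons/s


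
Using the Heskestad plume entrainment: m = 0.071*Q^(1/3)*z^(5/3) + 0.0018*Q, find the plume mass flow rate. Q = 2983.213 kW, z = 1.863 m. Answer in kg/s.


Q^(1/3) = 14.396
z^(5/3) = 2.8207
First term = 0.071 * 14.396 * 2.8207 = 2.8830
Second term = 0.0018 * 2983.213 = 5.3698
m = 8.2528 kg/s

8.2528 kg/s


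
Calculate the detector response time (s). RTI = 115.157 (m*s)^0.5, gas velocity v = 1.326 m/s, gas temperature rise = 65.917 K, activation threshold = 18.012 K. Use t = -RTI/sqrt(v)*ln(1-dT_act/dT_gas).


dT_act/dT_gas = 0.27325
ln(1 - 0.27325) = -0.31918
t = -115.157 / sqrt(1.326) * -0.31918 = 31.919 s

31.919 s


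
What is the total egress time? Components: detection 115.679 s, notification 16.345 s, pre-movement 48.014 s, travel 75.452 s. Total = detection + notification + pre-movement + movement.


Total = 115.679 + 16.345 + 48.014 + 75.452 = 255.49 s

255.49 s


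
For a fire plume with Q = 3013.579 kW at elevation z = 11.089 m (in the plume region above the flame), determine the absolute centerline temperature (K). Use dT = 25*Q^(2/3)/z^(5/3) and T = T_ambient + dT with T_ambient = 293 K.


Q^(2/3) = 208.64
z^(5/3) = 55.143
dT = 25 * 208.64 / 55.143 = 94.589 K
T = 293 + 94.589 = 387.59 K

387.59 K


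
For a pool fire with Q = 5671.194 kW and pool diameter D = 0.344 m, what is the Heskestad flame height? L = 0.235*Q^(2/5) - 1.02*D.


Q^(2/5) = 31.730
0.235 * Q^(2/5) = 7.4565
1.02 * D = 0.35088
L = 7.1057 m

7.1057 m


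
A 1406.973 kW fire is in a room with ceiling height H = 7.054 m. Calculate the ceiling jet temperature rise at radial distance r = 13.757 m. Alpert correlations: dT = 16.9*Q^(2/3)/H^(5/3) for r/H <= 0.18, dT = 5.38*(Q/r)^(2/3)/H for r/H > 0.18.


r/H = 13.757 / 7.054 = 1.9502
r/H > 0.18, so dT = 5.38*(Q/r)^(2/3)/H
Q/r = 102.27
(Q/r)^(2/3) = 21.870
dT = 5.38 * 21.870 / 7.054 = 16.680 K

16.680 K


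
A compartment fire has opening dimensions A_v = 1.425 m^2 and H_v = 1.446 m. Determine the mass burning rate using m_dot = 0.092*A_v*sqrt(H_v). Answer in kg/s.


sqrt(H_v) = 1.2025
m_dot = 0.092 * 1.425 * 1.2025 = 0.15765 kg/s

0.15765 kg/s


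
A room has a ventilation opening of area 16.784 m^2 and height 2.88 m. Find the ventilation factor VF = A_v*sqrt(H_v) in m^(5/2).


sqrt(H_v) = 1.6971
VF = 16.784 * 1.6971 = 28.483 m^(5/2)

28.483 m^(5/2)


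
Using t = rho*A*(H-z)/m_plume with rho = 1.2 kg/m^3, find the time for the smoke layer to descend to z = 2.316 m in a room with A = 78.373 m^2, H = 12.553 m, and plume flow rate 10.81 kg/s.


H - z = 10.237 m
t = 1.2 * 78.373 * 10.237 / 10.81 = 89.062 s

89.062 s


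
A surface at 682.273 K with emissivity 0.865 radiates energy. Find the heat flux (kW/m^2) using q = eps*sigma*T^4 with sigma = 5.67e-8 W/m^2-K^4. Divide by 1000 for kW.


T^4 = 2.1669e+11
q = 0.865 * 5.67e-8 * 2.1669e+11 / 1000 = 10.628 kW/m^2

10.628 kW/m^2


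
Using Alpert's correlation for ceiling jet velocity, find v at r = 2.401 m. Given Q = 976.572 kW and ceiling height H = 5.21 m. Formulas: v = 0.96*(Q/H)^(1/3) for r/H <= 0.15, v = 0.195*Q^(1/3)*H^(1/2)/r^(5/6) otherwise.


r/H = 2.401 / 5.21 = 0.46084
r/H > 0.15, so v = 0.195*Q^(1/3)*H^(1/2)/r^(5/6)
Q^(1/3) = 9.9213
H^(1/2) = 2.2825
r^(5/6) = 2.0749
v = 0.195 * 9.9213 * 2.2825 / 2.0749 = 2.1283 m/s

2.1283 m/s


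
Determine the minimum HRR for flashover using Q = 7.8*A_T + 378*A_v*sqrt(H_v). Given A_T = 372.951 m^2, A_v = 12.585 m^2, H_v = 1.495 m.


7.8*A_T = 2909.0
sqrt(H_v) = 1.2227
378*A_v*sqrt(H_v) = 5816.6
Q = 2909.0 + 5816.6 = 8725.6 kW

8725.6 kW


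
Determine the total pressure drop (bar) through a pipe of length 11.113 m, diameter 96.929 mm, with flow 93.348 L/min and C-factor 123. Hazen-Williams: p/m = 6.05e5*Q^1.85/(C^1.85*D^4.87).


Q^1.85 = 4412.6
C^1.85 = 7350.6
D^4.87 = 4.7210e+09
p/m = 7.6930e-05 bar/m
p_total = 7.6930e-05 * 11.113 = 0.00085492 bar

0.00085492 bar


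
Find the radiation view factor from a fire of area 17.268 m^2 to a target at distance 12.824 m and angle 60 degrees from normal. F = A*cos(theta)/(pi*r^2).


cos(60 deg) = 0.5
pi*r^2 = 516.65
F = 17.268 * 0.5 / 516.65 = 0.016711

0.016711


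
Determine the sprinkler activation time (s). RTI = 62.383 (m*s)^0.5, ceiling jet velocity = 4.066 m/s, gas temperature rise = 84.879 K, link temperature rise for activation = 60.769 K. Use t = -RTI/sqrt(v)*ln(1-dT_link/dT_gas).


dT_link/dT_gas = 0.71595
ln(1 - 0.71595) = -1.2586
t = -62.383 / sqrt(4.066) * -1.2586 = 38.938 s

38.938 s


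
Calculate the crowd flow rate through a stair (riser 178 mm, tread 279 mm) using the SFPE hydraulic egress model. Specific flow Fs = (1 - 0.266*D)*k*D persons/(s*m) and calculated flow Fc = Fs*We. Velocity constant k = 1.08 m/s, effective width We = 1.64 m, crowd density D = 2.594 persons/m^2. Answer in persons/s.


1 - 0.266*D = 1 - 0.266*2.594 = 0.31000
Fs = 0.31000 * 1.08 * 2.594 = 0.86846 persons/(s*m)
Fc = 0.86846 * 1.64 = 1.4243 persons/s

1.4243 persons/s


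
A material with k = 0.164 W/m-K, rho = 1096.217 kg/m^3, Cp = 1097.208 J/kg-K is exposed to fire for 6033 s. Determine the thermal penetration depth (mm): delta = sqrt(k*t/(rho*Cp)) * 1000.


alpha = 0.164 / (1096.217 * 1097.208) = 1.3635e-07 m^2/s
alpha * t = 0.00082261
delta = sqrt(0.00082261) * 1000 = 28.681 mm

28.681 mm


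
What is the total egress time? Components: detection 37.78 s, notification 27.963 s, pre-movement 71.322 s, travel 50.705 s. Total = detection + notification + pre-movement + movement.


Total = 37.78 + 27.963 + 71.322 + 50.705 = 187.77 s

187.77 s


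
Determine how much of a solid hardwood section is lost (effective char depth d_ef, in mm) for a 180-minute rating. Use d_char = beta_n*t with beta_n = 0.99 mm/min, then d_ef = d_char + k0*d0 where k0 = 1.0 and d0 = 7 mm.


d_char = 0.99 * 180 = 178.2 mm
d_ef = 178.2 + 1.0*7 = 185.2 mm

185.2 mm


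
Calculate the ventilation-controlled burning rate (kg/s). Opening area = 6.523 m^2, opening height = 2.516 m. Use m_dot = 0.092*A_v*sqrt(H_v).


sqrt(H_v) = 1.5862
m_dot = 0.092 * 6.523 * 1.5862 = 0.95190 kg/s

0.95190 kg/s


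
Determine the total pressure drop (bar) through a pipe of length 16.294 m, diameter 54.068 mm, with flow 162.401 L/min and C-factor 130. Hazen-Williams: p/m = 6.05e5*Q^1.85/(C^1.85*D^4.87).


Q^1.85 = 12291
C^1.85 = 8143.2
D^4.87 = 2.7505e+08
p/m = 0.0033199 bar/m
p_total = 0.0033199 * 16.294 = 0.054095 bar

0.054095 bar


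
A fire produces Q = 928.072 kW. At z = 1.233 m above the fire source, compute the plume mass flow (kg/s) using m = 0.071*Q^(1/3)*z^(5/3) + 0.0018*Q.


Q^(1/3) = 9.7543
z^(5/3) = 1.4178
First term = 0.071 * 9.7543 * 1.4178 = 0.98188
Second term = 0.0018 * 928.072 = 1.6705
m = 2.6524 kg/s

2.6524 kg/s


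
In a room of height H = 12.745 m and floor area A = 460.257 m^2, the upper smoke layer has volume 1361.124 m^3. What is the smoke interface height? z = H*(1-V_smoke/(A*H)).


V/(A*H) = 0.23204
1 - 0.23204 = 0.76796
z = 12.745 * 0.76796 = 9.7877 m

9.7877 m


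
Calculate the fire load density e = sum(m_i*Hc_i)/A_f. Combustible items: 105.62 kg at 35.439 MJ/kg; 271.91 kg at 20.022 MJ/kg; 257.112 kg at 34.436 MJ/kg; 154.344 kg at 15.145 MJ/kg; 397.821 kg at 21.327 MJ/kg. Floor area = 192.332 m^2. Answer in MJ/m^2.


Total energy = 105.62*35.439 + 271.91*20.022 + 257.112*34.436 + 154.344*15.145 + 397.821*21.327
= 3743.067 + 5444.182 + 8853.909 + 2337.540 + 8484.328
= 28863.03 MJ
e = 28863.03 / 192.332 = 150.07 MJ/m^2

150.07 MJ/m^2


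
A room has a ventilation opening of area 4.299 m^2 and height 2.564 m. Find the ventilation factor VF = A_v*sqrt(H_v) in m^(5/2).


sqrt(H_v) = 1.6012
VF = 4.299 * 1.6012 = 6.8838 m^(5/2)

6.8838 m^(5/2)


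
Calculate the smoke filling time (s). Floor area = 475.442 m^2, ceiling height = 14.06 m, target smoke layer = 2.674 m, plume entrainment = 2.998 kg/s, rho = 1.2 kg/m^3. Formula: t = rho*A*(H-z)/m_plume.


H - z = 11.386 m
t = 1.2 * 475.442 * 11.386 / 2.998 = 2166.8 s

2166.8 s


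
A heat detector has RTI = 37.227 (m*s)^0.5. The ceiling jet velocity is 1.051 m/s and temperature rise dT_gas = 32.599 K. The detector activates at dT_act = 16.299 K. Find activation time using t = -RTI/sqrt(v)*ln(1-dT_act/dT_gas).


dT_act/dT_gas = 0.49998
ln(1 - 0.49998) = -0.69312
t = -37.227 / sqrt(1.051) * -0.69312 = 25.169 s

25.169 s


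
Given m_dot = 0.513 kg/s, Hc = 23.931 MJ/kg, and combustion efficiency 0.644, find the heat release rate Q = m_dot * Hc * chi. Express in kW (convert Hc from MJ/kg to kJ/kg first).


Hc = 23.931 MJ/kg = 23.931 * 1000 kJ/kg = 23931 kJ/kg
Q = 0.513 kg/s * 23931 kJ/kg * 0.644 = 7906.1 kW

7906.1 kW


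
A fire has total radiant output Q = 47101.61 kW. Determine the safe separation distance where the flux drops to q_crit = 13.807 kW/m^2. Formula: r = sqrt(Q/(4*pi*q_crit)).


4*pi*q_crit = 173.50
Q/(4*pi*q_crit) = 271.47
r = sqrt(271.47) = 16.476 m

16.476 m


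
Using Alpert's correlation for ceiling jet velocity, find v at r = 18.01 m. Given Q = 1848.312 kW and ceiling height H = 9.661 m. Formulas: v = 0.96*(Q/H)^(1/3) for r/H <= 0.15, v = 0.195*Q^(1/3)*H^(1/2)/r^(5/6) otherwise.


r/H = 18.01 / 9.661 = 1.8642
r/H > 0.15, so v = 0.195*Q^(1/3)*H^(1/2)/r^(5/6)
Q^(1/3) = 12.272
H^(1/2) = 3.1082
r^(5/6) = 11.124
v = 0.195 * 12.272 * 3.1082 / 11.124 = 0.66867 m/s

0.66867 m/s


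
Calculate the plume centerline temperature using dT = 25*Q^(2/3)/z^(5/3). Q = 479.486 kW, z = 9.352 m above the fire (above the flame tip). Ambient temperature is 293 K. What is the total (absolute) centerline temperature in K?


Q^(2/3) = 61.261
z^(5/3) = 41.512
dT = 25 * 61.261 / 41.512 = 36.893 K
T = 293 + 36.893 = 329.89 K

329.89 K


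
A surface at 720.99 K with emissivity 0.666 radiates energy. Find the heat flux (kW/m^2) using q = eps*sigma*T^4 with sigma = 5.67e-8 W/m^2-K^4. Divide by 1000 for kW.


T^4 = 2.7022e+11
q = 0.666 * 5.67e-8 * 2.7022e+11 / 1000 = 10.204 kW/m^2

10.204 kW/m^2


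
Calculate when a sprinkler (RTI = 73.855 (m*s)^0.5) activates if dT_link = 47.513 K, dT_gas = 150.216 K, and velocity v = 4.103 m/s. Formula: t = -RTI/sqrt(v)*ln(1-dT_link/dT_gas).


dT_link/dT_gas = 0.31630
ln(1 - 0.31630) = -0.38023
t = -73.855 / sqrt(4.103) * -0.38023 = 13.864 s

13.864 s


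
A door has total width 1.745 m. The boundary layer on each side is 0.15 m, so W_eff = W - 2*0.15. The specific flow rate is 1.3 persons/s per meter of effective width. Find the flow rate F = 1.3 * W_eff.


W_eff = 1.745 - 0.30 = 1.445 m
F = 1.3 * 1.445 = 1.8785 persons/s

1.8785 persons/s


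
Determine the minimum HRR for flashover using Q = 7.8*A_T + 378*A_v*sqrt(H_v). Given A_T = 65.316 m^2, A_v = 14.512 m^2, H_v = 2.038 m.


7.8*A_T = 509.46
sqrt(H_v) = 1.4276
378*A_v*sqrt(H_v) = 7831.1
Q = 509.46 + 7831.1 = 8340.5 kW

8340.5 kW


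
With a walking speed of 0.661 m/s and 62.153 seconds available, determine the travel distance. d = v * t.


d = 0.661 * 62.153 = 41.083 m

41.083 m


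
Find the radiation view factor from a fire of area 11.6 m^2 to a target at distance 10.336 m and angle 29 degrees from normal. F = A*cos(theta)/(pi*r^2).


cos(29 deg) = 0.87462
pi*r^2 = 335.63
F = 11.6 * 0.87462 / 335.63 = 0.030229

0.030229


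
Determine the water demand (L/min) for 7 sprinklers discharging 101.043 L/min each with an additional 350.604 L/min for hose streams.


Sprinkler demand = 7 * 101.043 = 707.301 L/min
Total = 707.301 + 350.604 = 1057.905 L/min

1057.905 L/min


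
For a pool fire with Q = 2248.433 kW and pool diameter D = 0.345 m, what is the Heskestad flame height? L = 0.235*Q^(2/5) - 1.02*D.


Q^(2/5) = 21.916
0.235 * Q^(2/5) = 5.1501
1.02 * D = 0.35190
L = 4.7982 m

4.7982 m


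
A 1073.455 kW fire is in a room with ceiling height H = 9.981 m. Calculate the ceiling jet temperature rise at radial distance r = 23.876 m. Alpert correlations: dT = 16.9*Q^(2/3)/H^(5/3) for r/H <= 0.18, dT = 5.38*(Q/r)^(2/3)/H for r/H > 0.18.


r/H = 23.876 / 9.981 = 2.3921
r/H > 0.18, so dT = 5.38*(Q/r)^(2/3)/H
Q/r = 44.960
(Q/r)^(2/3) = 12.644
dT = 5.38 * 12.644 / 9.981 = 6.8154 K

6.8154 K


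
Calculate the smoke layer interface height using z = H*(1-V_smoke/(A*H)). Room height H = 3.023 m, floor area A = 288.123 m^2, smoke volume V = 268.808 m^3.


V/(A*H) = 0.30862
1 - 0.30862 = 0.69138
z = 3.023 * 0.69138 = 2.0900 m

2.0900 m


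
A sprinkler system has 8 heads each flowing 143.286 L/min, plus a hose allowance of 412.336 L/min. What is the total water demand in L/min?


Sprinkler demand = 8 * 143.286 = 1146.288 L/min
Total = 1146.288 + 412.336 = 1558.624 L/min

1558.624 L/min


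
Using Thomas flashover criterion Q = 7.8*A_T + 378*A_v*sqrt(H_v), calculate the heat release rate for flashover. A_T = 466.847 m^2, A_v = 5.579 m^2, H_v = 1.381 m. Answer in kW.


7.8*A_T = 3641.4
sqrt(H_v) = 1.1752
378*A_v*sqrt(H_v) = 2478.2
Q = 3641.4 + 2478.2 = 6119.7 kW

6119.7 kW


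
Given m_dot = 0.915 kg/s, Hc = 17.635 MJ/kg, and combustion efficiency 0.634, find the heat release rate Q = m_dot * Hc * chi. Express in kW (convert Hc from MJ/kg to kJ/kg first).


Hc = 17.635 MJ/kg = 17.635 * 1000 kJ/kg = 17635 kJ/kg
Q = 0.915 kg/s * 17635 kJ/kg * 0.634 = 10230 kW

10230 kW


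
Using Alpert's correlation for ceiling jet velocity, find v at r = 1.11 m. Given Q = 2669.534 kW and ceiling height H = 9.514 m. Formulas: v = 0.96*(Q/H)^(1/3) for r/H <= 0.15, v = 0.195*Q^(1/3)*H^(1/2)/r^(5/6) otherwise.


r/H = 1.11 / 9.514 = 0.11667
r/H <= 0.15, so v = 0.96*(Q/H)^(1/3)
Q/H = 280.59
(Q/H)^(1/3) = 6.5467
v = 0.96 * 6.5467 = 6.2849 m/s

6.2849 m/s


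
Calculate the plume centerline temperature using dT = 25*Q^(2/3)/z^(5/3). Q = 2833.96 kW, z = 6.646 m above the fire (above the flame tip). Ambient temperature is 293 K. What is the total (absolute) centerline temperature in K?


Q^(2/3) = 200.26
z^(5/3) = 23.493
dT = 25 * 200.26 / 23.493 = 213.11 K
T = 293 + 213.11 = 506.11 K

506.11 K


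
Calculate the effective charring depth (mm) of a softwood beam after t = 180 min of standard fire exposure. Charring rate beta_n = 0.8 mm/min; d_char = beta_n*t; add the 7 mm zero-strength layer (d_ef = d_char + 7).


d_char = 0.8 * 180 = 144 mm
d_ef = 144 + 1.0*7 = 151 mm

151 mm


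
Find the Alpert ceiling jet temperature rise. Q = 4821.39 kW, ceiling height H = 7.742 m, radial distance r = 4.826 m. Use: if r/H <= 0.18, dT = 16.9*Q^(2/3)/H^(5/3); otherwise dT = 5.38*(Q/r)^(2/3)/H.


r/H = 4.826 / 7.742 = 0.62335
r/H > 0.18, so dT = 5.38*(Q/r)^(2/3)/H
Q/r = 999.04
(Q/r)^(2/3) = 99.936
dT = 5.38 * 99.936 / 7.742 = 69.447 K

69.447 K


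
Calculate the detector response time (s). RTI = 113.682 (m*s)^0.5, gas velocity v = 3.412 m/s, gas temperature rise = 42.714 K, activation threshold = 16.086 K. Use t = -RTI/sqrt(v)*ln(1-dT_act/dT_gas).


dT_act/dT_gas = 0.37660
ln(1 - 0.37660) = -0.47256
t = -113.682 / sqrt(3.412) * -0.47256 = 29.084 s

29.084 s


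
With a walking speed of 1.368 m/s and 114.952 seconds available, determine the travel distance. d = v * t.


d = 1.368 * 114.952 = 157.25 m

157.25 m


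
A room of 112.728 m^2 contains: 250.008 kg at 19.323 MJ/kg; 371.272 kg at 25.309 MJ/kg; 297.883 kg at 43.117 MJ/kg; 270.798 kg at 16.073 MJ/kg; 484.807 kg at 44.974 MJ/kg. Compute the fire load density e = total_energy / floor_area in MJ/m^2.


Total energy = 250.008*19.323 + 371.272*25.309 + 297.883*43.117 + 270.798*16.073 + 484.807*44.974
= 4830.905 + 9396.523 + 12843.82 + 4352.536 + 21803.71
= 53227.50 MJ
e = 53227.50 / 112.728 = 472.18 MJ/m^2

472.18 MJ/m^2


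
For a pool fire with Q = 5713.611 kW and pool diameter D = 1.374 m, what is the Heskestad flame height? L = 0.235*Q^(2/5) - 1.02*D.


Q^(2/5) = 31.825
0.235 * Q^(2/5) = 7.4788
1.02 * D = 1.4015
L = 6.0773 m

6.0773 m


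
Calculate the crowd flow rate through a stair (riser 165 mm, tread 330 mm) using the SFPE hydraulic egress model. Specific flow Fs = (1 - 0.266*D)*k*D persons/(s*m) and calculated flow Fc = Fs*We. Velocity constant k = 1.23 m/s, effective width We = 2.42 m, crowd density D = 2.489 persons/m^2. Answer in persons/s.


1 - 0.266*D = 1 - 0.266*2.489 = 0.33793
Fs = 0.33793 * 1.23 * 2.489 = 1.0346 persons/(s*m)
Fc = 1.0346 * 2.42 = 2.5036 persons/s

2.5036 persons/s


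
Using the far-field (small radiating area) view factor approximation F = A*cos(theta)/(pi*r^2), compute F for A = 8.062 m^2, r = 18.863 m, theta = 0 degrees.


cos(0 deg) = 1
pi*r^2 = 1117.8
F = 8.062 * 1 / 1117.8 = 0.0072123

0.0072123


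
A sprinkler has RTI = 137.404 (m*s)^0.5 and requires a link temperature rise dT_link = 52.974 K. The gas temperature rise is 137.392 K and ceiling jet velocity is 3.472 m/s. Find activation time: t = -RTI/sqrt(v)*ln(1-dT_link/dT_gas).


dT_link/dT_gas = 0.38557
ln(1 - 0.38557) = -0.48706
t = -137.404 / sqrt(3.472) * -0.48706 = 35.916 s

35.916 s


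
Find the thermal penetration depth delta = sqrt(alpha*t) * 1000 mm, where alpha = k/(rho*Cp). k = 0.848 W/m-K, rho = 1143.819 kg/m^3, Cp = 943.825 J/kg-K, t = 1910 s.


alpha = 0.848 / (1143.819 * 943.825) = 7.8550e-07 m^2/s
alpha * t = 0.0015003
delta = sqrt(0.0015003) * 1000 = 38.734 mm

38.734 mm


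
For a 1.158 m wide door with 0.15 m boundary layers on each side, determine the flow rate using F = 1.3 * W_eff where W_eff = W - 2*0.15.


W_eff = 1.158 - 0.30 = 0.858 m
F = 1.3 * 0.858 = 1.1154 persons/s

1.1154 persons/s


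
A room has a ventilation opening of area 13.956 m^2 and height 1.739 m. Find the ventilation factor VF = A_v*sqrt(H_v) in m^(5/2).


sqrt(H_v) = 1.3187
VF = 13.956 * 1.3187 = 18.404 m^(5/2)

18.404 m^(5/2)


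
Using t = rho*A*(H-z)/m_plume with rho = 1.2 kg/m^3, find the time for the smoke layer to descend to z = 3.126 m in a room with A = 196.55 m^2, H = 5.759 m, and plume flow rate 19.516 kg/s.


H - z = 2.633 m
t = 1.2 * 196.55 * 2.633 / 19.516 = 31.821 s

31.821 s


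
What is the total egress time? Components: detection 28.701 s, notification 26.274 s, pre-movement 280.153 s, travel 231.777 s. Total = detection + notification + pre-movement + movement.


Total = 28.701 + 26.274 + 280.153 + 231.777 = 566.905 s

566.905 s


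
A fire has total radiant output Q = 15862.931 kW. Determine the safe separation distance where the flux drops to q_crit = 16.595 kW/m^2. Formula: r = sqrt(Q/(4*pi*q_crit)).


4*pi*q_crit = 208.54
Q/(4*pi*q_crit) = 76.067
r = sqrt(76.067) = 8.7216 m

8.7216 m


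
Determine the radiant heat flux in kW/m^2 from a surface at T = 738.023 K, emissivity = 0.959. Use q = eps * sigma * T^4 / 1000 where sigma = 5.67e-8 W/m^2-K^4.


T^4 = 2.9667e+11
q = 0.959 * 5.67e-8 * 2.9667e+11 / 1000 = 16.132 kW/m^2

16.132 kW/m^2


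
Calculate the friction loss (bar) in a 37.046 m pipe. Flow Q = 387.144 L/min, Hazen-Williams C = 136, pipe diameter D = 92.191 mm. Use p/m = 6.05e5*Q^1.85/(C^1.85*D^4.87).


Q^1.85 = 61315
C^1.85 = 8852.1
D^4.87 = 3.6986e+09
p/m = 0.0011330 bar/m
p_total = 0.0011330 * 37.046 = 0.041974 bar

0.041974 bar


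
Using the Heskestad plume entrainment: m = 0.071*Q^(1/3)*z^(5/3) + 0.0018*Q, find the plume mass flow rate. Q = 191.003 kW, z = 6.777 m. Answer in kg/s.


Q^(1/3) = 5.7590
z^(5/3) = 24.270
First term = 0.071 * 5.7590 * 24.270 = 9.9236
Second term = 0.0018 * 191.003 = 0.34381
m = 10.267 kg/s

10.267 kg/s


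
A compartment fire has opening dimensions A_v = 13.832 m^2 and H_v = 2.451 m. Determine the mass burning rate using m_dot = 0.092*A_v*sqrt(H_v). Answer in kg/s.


sqrt(H_v) = 1.5656
m_dot = 0.092 * 13.832 * 1.5656 = 1.9923 kg/s

1.9923 kg/s


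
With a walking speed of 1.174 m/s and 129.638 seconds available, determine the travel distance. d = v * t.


d = 1.174 * 129.638 = 152.20 m

152.20 m


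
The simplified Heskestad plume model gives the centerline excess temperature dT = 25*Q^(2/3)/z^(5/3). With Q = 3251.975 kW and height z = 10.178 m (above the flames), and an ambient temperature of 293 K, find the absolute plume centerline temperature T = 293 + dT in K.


Q^(2/3) = 219.50
z^(5/3) = 47.801
dT = 25 * 219.50 / 47.801 = 114.80 K
T = 293 + 114.80 = 407.80 K

407.80 K


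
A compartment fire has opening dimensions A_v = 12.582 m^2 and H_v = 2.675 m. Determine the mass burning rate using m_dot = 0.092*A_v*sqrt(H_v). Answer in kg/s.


sqrt(H_v) = 1.6355
m_dot = 0.092 * 12.582 * 1.6355 = 1.8932 kg/s

1.8932 kg/s


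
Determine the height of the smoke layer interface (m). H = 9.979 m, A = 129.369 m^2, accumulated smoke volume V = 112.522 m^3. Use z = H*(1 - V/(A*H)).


V/(A*H) = 0.087161
1 - 0.087161 = 0.91284
z = 9.979 * 0.91284 = 9.1092 m

9.1092 m


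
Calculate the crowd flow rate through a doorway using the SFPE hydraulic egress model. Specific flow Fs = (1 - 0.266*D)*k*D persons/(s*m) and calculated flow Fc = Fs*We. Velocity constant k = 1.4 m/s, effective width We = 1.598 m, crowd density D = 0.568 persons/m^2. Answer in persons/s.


1 - 0.266*D = 1 - 0.266*0.568 = 0.84891
Fs = 0.84891 * 1.4 * 0.568 = 0.67505 persons/(s*m)
Fc = 0.67505 * 1.598 = 1.0787 persons/s

1.0787 persons/s


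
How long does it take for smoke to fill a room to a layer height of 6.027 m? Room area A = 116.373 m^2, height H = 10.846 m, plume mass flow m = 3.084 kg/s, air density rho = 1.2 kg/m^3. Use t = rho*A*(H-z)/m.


H - z = 4.819 m
t = 1.2 * 116.373 * 4.819 / 3.084 = 218.21 s

218.21 s


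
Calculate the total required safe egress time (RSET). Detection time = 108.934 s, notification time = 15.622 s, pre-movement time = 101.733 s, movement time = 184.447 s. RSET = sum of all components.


Total = 108.934 + 15.622 + 101.733 + 184.447 = 410.736 s

410.736 s


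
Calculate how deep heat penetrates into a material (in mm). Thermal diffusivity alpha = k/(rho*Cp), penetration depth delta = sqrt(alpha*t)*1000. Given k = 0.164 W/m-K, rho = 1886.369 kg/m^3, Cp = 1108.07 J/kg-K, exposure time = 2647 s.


alpha = 0.164 / (1886.369 * 1108.07) = 7.8460e-08 m^2/s
alpha * t = 0.00020768
delta = sqrt(0.00020768) * 1000 = 14.411 mm

14.411 mm


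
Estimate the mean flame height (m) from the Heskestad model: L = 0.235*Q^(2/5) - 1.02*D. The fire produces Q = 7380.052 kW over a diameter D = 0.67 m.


Q^(2/5) = 35.255
0.235 * Q^(2/5) = 8.2850
1.02 * D = 0.68340
L = 7.6016 m

7.6016 m


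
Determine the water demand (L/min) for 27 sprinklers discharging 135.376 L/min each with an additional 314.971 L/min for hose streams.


Sprinkler demand = 27 * 135.376 = 3655.152 L/min
Total = 3655.152 + 314.971 = 3970.123 L/min

3970.123 L/min


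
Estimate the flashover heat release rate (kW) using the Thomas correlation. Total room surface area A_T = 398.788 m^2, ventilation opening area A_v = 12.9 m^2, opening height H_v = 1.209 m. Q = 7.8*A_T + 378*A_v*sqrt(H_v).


7.8*A_T = 3110.5
sqrt(H_v) = 1.0995
378*A_v*sqrt(H_v) = 5361.6
Q = 3110.5 + 5361.6 = 8472.1 kW

8472.1 kW


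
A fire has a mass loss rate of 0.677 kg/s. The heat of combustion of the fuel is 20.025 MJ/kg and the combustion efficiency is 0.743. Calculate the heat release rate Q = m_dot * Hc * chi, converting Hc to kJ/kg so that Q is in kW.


Hc = 20.025 MJ/kg = 20.025 * 1000 kJ/kg = 20025 kJ/kg
Q = 0.677 kg/s * 20025 kJ/kg * 0.743 = 10073 kW

10073 kW


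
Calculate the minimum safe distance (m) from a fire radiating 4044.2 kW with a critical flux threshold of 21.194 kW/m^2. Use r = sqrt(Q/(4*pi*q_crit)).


4*pi*q_crit = 266.33
Q/(4*pi*q_crit) = 15.185
r = sqrt(15.185) = 3.8968 m

3.8968 m


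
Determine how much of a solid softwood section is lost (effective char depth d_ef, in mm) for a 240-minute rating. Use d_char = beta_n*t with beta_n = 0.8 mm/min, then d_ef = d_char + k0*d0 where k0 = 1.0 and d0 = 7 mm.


d_char = 0.8 * 240 = 192 mm
d_ef = 192 + 1.0*7 = 199 mm

199 mm


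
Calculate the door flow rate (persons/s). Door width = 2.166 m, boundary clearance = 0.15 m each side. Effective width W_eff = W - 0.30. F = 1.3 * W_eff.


W_eff = 2.166 - 0.30 = 1.866 m
F = 1.3 * 1.866 = 2.4258 persons/s

2.4258 persons/s


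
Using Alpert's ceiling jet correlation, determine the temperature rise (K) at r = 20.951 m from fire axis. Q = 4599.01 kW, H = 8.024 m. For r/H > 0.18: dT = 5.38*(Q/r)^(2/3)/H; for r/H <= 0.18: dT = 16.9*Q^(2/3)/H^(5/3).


r/H = 20.951 / 8.024 = 2.6110
r/H > 0.18, so dT = 5.38*(Q/r)^(2/3)/H
Q/r = 219.51
(Q/r)^(2/3) = 36.389
dT = 5.38 * 36.389 / 8.024 = 24.399 K

24.399 K


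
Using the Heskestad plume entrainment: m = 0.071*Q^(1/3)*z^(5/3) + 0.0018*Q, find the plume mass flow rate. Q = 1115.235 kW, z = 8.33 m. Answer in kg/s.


Q^(1/3) = 10.370
z^(5/3) = 34.230
First term = 0.071 * 10.370 * 34.230 = 25.203
Second term = 0.0018 * 1115.235 = 2.0074
m = 27.211 kg/s

27.211 kg/s


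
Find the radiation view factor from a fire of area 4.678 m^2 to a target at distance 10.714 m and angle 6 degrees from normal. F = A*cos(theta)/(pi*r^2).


cos(6 deg) = 0.99452
pi*r^2 = 360.62
F = 4.678 * 0.99452 / 360.62 = 0.012901

0.012901


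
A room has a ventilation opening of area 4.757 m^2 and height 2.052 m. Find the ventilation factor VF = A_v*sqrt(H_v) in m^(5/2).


sqrt(H_v) = 1.4325
VF = 4.757 * 1.4325 = 6.8143 m^(5/2)

6.8143 m^(5/2)


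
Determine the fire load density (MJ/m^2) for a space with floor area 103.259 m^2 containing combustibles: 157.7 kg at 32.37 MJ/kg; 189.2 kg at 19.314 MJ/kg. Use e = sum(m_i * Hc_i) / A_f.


Total energy = 157.7*32.37 + 189.2*19.314
= 5104.749 + 3654.209
= 8758.958 MJ
e = 8758.958 / 103.259 = 84.825 MJ/m^2

84.825 MJ/m^2


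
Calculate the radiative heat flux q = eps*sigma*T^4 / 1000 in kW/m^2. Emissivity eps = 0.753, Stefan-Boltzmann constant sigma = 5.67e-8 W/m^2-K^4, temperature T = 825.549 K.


T^4 = 4.6448e+11
q = 0.753 * 5.67e-8 * 4.6448e+11 / 1000 = 19.831 kW/m^2

19.831 kW/m^2


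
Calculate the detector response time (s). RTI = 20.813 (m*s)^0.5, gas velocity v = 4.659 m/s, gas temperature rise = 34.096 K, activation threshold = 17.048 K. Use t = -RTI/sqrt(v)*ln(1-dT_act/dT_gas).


dT_act/dT_gas = 0.5
ln(1 - 0.5) = -0.69315
t = -20.813 / sqrt(4.659) * -0.69315 = 6.6837 s

6.6837 s


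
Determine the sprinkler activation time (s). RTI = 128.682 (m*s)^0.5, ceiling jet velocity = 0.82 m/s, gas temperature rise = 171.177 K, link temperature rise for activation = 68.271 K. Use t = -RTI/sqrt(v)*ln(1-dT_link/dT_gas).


dT_link/dT_gas = 0.39883
ln(1 - 0.39883) = -0.50888
t = -128.682 / sqrt(0.82) * -0.50888 = 72.315 s

72.315 s


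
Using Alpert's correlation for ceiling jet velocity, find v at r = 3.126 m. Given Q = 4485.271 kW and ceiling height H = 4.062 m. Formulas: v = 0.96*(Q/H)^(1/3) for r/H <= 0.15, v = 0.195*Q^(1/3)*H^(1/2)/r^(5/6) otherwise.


r/H = 3.126 / 4.062 = 0.76957
r/H > 0.15, so v = 0.195*Q^(1/3)*H^(1/2)/r^(5/6)
Q^(1/3) = 16.492
H^(1/2) = 2.0154
r^(5/6) = 2.5852
v = 0.195 * 16.492 * 2.0154 / 2.5852 = 2.5071 m/s

2.5071 m/s


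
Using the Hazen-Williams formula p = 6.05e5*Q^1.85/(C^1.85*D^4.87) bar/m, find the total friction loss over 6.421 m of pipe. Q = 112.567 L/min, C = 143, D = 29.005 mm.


Q^1.85 = 6238.9
C^1.85 = 9713.4
D^4.87 = 1.3251e+07
p/m = 0.029326 bar/m
p_total = 0.029326 * 6.421 = 0.18830 bar

0.18830 bar


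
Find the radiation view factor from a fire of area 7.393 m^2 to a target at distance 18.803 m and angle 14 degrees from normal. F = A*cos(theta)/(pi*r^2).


cos(14 deg) = 0.97030
pi*r^2 = 1110.7
F = 7.393 * 0.97030 / 1110.7 = 0.0064583

0.0064583


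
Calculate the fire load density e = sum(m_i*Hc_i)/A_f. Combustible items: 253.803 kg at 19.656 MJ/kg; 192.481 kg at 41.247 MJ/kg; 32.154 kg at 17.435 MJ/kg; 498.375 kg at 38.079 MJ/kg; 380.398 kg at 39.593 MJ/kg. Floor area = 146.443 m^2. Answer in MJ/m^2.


Total energy = 253.803*19.656 + 192.481*41.247 + 32.154*17.435 + 498.375*38.079 + 380.398*39.593
= 4988.752 + 7939.264 + 560.6050 + 18977.62 + 15061.10
= 47527.34 MJ
e = 47527.34 / 146.443 = 324.54 MJ/m^2

324.54 MJ/m^2


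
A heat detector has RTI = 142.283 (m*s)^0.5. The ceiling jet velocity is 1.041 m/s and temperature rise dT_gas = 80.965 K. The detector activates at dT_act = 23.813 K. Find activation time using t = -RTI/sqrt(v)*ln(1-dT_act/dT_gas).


dT_act/dT_gas = 0.29411
ln(1 - 0.29411) = -0.34830
t = -142.283 / sqrt(1.041) * -0.34830 = 48.572 s

48.572 s


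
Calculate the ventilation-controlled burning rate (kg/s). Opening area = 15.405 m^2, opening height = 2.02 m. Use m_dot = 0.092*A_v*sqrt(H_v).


sqrt(H_v) = 1.4213
m_dot = 0.092 * 15.405 * 1.4213 = 2.0143 kg/s

2.0143 kg/s


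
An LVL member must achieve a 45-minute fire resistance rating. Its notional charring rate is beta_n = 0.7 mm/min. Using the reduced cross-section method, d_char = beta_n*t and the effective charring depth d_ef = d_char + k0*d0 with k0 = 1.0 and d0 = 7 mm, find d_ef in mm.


d_char = 0.7 * 45 = 31.5 mm
d_ef = 31.5 + 1.0*7 = 38.5 mm

38.5 mm


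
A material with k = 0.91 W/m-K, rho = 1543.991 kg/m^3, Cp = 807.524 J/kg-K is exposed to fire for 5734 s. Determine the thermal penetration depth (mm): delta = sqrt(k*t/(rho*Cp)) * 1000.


alpha = 0.91 / (1543.991 * 807.524) = 7.2986e-07 m^2/s
alpha * t = 0.0041850
delta = sqrt(0.0041850) * 1000 = 64.692 mm

64.692 mm


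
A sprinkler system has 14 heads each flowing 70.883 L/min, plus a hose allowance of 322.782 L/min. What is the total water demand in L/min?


Sprinkler demand = 14 * 70.883 = 992.362 L/min
Total = 992.362 + 322.782 = 1315.144 L/min

1315.144 L/min


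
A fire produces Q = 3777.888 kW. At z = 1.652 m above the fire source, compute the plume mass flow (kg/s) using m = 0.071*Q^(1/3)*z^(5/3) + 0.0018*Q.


Q^(1/3) = 15.575
z^(5/3) = 2.3086
First term = 0.071 * 15.575 * 2.3086 = 2.5528
Second term = 0.0018 * 3777.888 = 6.8002
m = 9.3530 kg/s

9.3530 kg/s


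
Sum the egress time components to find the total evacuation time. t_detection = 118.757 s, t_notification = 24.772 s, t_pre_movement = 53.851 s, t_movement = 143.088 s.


Total = 118.757 + 24.772 + 53.851 + 143.088 = 340.468 s

340.468 s


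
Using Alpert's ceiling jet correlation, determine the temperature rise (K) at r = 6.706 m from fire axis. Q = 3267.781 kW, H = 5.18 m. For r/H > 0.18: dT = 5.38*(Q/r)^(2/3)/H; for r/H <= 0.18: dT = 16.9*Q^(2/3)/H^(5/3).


r/H = 6.706 / 5.18 = 1.2946
r/H > 0.18, so dT = 5.38*(Q/r)^(2/3)/H
Q/r = 487.29
(Q/r)^(2/3) = 61.924
dT = 5.38 * 61.924 / 5.18 = 64.315 K

64.315 K


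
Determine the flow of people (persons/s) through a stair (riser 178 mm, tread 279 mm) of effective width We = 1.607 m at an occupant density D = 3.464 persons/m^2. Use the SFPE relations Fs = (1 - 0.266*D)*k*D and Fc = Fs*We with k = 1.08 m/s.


1 - 0.266*D = 1 - 0.266*3.464 = 0.078576
Fs = 0.078576 * 1.08 * 3.464 = 0.29396 persons/(s*m)
Fc = 0.29396 * 1.607 = 0.47240 persons/s

0.47240 persons/s


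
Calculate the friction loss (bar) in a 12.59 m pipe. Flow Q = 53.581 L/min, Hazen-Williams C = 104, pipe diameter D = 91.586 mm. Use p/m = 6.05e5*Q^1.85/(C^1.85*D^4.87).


Q^1.85 = 1580.0
C^1.85 = 5389.0
D^4.87 = 3.5819e+09
p/m = 4.9523e-05 bar/m
p_total = 4.9523e-05 * 12.59 = 0.00062349 bar

0.00062349 bar


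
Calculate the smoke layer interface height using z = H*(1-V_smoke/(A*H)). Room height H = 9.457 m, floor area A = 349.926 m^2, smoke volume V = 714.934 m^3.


V/(A*H) = 0.21604
1 - 0.21604 = 0.78396
z = 9.457 * 0.78396 = 7.4139 m

7.4139 m


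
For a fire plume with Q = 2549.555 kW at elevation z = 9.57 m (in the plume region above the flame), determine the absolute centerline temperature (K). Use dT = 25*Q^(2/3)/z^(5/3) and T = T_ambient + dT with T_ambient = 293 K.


Q^(2/3) = 186.63
z^(5/3) = 43.137
dT = 25 * 186.63 / 43.137 = 108.16 K
T = 293 + 108.16 = 401.16 K

401.16 K


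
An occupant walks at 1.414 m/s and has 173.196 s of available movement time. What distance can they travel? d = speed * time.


d = 1.414 * 173.196 = 244.90 m

244.90 m


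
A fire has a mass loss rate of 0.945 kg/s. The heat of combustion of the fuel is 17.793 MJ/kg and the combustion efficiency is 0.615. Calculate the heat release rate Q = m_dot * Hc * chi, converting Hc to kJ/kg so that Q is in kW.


Hc = 17.793 MJ/kg = 17.793 * 1000 kJ/kg = 17793 kJ/kg
Q = 0.945 kg/s * 17793 kJ/kg * 0.615 = 10341 kW

10341 kW


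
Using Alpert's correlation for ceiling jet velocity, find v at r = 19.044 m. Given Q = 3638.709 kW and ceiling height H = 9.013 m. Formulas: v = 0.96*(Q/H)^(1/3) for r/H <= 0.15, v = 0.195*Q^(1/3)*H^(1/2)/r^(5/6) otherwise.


r/H = 19.044 / 9.013 = 2.1129
r/H > 0.15, so v = 0.195*Q^(1/3)*H^(1/2)/r^(5/6)
Q^(1/3) = 15.381
H^(1/2) = 3.0022
r^(5/6) = 11.654
v = 0.195 * 15.381 * 3.0022 / 11.654 = 0.77266 m/s

0.77266 m/s


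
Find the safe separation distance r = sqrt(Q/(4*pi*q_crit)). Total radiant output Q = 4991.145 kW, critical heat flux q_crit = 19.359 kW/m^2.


4*pi*q_crit = 243.27
Q/(4*pi*q_crit) = 20.517
r = sqrt(20.517) = 4.5295 m

4.5295 m


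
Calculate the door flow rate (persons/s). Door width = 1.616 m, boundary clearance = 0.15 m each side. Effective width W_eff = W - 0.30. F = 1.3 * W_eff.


W_eff = 1.616 - 0.30 = 1.316 m
F = 1.3 * 1.316 = 1.7108 persons/s

1.7108 persons/s


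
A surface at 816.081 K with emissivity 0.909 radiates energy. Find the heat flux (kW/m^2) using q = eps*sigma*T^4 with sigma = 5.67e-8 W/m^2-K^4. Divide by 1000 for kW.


T^4 = 4.4354e+11
q = 0.909 * 5.67e-8 * 4.4354e+11 / 1000 = 22.860 kW/m^2

22.860 kW/m^2


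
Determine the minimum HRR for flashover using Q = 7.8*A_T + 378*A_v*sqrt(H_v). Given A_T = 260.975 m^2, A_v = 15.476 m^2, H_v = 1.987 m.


7.8*A_T = 2035.605
sqrt(H_v) = 1.4096
378*A_v*sqrt(H_v) = 8246.1
Q = 2035.605 + 8246.1 = 10282 kW

10282 kW


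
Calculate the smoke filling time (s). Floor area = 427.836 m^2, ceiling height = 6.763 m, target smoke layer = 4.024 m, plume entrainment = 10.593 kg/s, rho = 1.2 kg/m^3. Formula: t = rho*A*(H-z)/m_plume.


H - z = 2.739 m
t = 1.2 * 427.836 * 2.739 / 10.593 = 132.75 s

132.75 s


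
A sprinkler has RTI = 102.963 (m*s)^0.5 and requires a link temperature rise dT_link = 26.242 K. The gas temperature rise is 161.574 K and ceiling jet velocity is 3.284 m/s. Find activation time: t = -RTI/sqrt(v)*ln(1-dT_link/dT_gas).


dT_link/dT_gas = 0.16241
ln(1 - 0.16241) = -0.17723
t = -102.963 / sqrt(3.284) * -0.17723 = 10.070 s

10.070 s


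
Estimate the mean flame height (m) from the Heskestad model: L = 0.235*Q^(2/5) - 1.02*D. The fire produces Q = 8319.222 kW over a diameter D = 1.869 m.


Q^(2/5) = 36.986
0.235 * Q^(2/5) = 8.6916
1.02 * D = 1.9064
L = 6.7852 m

6.7852 m


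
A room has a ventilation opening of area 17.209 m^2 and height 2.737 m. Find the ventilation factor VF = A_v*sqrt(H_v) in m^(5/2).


sqrt(H_v) = 1.6544
VF = 17.209 * 1.6544 = 28.470 m^(5/2)

28.470 m^(5/2)


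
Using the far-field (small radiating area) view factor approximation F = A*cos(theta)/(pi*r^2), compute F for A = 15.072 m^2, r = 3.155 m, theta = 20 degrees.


cos(20 deg) = 0.93969
pi*r^2 = 31.271
F = 15.072 * 0.93969 / 31.271 = 0.45291

0.45291


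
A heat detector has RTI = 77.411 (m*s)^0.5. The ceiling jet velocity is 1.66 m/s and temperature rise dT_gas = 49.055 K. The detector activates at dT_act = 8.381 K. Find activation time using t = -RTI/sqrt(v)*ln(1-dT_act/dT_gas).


dT_act/dT_gas = 0.17085
ln(1 - 0.17085) = -0.18735
t = -77.411 / sqrt(1.66) * -0.18735 = 11.257 s

11.257 s


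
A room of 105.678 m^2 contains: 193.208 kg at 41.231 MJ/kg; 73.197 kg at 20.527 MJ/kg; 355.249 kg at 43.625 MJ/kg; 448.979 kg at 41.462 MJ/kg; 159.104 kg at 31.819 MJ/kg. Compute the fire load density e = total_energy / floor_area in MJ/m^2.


Total energy = 193.208*41.231 + 73.197*20.527 + 355.249*43.625 + 448.979*41.462 + 159.104*31.819
= 7966.159 + 1502.515 + 15497.74 + 18615.57 + 5062.530
= 48644.51 MJ
e = 48644.51 / 105.678 = 460.31 MJ/m^2

460.31 MJ/m^2


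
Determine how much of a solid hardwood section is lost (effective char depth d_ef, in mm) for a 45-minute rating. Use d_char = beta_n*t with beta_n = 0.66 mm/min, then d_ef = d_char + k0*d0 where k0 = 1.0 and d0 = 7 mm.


d_char = 0.66 * 45 = 29.7 mm
d_ef = 29.7 + 1.0*7 = 36.7 mm

36.7 mm


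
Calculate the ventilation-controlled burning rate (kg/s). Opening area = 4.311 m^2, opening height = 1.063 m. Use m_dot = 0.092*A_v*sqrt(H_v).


sqrt(H_v) = 1.0310
m_dot = 0.092 * 4.311 * 1.0310 = 0.40891 kg/s

0.40891 kg/s


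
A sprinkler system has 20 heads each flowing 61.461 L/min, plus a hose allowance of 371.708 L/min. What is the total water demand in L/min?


Sprinkler demand = 20 * 61.461 = 1229.22 L/min
Total = 1229.22 + 371.708 = 1600.928 L/min

1600.928 L/min


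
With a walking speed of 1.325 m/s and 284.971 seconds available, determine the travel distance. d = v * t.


d = 1.325 * 284.971 = 377.59 m

377.59 m


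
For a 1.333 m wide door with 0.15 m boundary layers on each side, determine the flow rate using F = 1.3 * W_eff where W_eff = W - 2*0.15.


W_eff = 1.333 - 0.30 = 1.033 m
F = 1.3 * 1.033 = 1.3429 persons/s

1.3429 persons/s


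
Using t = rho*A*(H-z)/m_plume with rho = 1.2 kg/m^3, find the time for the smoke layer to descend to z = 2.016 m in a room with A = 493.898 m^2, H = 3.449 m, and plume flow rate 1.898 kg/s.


H - z = 1.433 m
t = 1.2 * 493.898 * 1.433 / 1.898 = 447.47 s

447.47 s


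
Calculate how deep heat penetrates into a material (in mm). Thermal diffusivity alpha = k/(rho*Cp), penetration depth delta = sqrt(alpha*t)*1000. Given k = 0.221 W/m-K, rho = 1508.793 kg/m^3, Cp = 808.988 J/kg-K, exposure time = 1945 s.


alpha = 0.221 / (1508.793 * 808.988) = 1.8106e-07 m^2/s
alpha * t = 0.00035216
delta = sqrt(0.00035216) * 1000 = 18.766 mm

18.766 mm


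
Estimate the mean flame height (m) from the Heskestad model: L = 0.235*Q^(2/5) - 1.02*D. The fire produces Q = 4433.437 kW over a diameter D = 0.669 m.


Q^(2/5) = 28.754
0.235 * Q^(2/5) = 6.7572
1.02 * D = 0.68238
L = 6.0748 m

6.0748 m


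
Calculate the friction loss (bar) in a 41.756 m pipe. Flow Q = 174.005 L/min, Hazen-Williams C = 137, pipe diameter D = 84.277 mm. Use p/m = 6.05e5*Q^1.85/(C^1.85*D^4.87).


Q^1.85 = 13965
C^1.85 = 8972.9
D^4.87 = 2.3889e+09
p/m = 0.00039415 bar/m
p_total = 0.00039415 * 41.756 = 0.016458 bar

0.016458 bar


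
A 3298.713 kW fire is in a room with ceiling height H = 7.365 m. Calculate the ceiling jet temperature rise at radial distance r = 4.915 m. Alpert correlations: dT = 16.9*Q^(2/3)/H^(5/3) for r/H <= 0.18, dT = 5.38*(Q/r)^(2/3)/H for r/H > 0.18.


r/H = 4.915 / 7.365 = 0.66735
r/H > 0.18, so dT = 5.38*(Q/r)^(2/3)/H
Q/r = 671.15
(Q/r)^(2/3) = 76.656
dT = 5.38 * 76.656 / 7.365 = 55.996 K

55.996 K


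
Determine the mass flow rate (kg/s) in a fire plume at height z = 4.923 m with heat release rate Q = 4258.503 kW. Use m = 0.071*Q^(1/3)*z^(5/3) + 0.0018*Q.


Q^(1/3) = 16.209
z^(5/3) = 14.247
First term = 0.071 * 16.209 * 14.247 = 16.396
Second term = 0.0018 * 4258.503 = 7.6653
m = 24.061 kg/s

24.061 kg/s


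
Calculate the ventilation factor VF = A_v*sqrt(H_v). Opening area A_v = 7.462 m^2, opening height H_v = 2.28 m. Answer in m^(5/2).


sqrt(H_v) = 1.5100
VF = 7.462 * 1.5100 = 11.267 m^(5/2)

11.267 m^(5/2)
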